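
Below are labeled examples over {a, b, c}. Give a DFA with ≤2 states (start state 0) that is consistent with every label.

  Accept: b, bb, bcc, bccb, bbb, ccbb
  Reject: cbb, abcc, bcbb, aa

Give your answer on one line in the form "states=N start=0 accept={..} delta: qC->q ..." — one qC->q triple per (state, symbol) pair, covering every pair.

Grow the machine one transition at a time. Run the examples from 0; the earliest place one falls off (shortest prefix, ties alphabetical) gets sent to the lowest-numbered state that keeps every Accept/Reject pair distinguishable — a pair clashes when both reach the same state with identical unread suffix — and to a fresh state only if none does.
a: 0a undefined. 0a->0: no, bcc/abcc meet in 0 with "bcc" left. Open state 1: 0a->1.
b: 0b undefined. 0b->0: ok.
c: 0c undefined. 0c->0: no, b/cbb meet in 0. 0c->1: ok.
aa: 1a undefined. 1a->0: no, b/aa meet in 0. 1a->1: ok.
ab: 1b undefined. 1b->0: no, b/cbb meet in 0. 1b->1: ok.
cc: 1c undefined. 1c->0: ok.
All examples now run through 2 states with every (state, symbol) defined. Accept strings end in {0}, Reject strings end in {1}; accept={0}.

states=2 start=0 accept={0} delta: 0a->1 0b->0 0c->1 1a->1 1b->1 1c->0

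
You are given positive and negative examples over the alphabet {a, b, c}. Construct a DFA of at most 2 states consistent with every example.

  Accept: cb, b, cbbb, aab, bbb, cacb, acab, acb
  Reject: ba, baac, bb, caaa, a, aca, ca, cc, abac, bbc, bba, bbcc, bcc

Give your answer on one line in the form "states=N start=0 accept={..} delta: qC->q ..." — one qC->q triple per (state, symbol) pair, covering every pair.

Fold the examples into a partial DFA from state 0: repeatedly fix the first undefined (state, symbol) met by the shortest-then-alphabetical prefix, trying targets in increasing order and rejecting any under which an Accept and a Reject string meet in one state with the same remainder; add a state when all current targets are rejected. Accepting states are where Accept strings end.
a: 0a undefined. 0a->0: ok.
b: 0b undefined. 0b->0: no, b/ba meet in 0. Open state 1: 0b->1.
c: 0c undefined. 0c->0: ok.
ba: 1a undefined. 1a->0: ok.
bb: 1b undefined. 1b->0: ok.
bc: 1c undefined. 1c->0: ok.
All examples now run through 2 states with every (state, symbol) defined. Accept strings end in {1}, Reject strings end in {0}; accept={1}.

states=2 start=0 accept={1} delta: 0a->0 0b->1 0c->0 1a->0 1b->0 1c->0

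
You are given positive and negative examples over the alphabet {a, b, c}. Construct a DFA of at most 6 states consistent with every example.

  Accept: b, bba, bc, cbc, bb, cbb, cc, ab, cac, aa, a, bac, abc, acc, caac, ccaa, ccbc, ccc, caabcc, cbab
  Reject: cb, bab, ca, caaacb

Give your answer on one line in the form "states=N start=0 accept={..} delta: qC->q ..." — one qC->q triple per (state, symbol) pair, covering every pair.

Fold the examples into a partial DFA from state 0: repeatedly fix the first undefined (state, symbol) met by the shortest-then-alphabetical prefix, trying targets in increasing order and rejecting any under which an Accept and a Reject string meet in one state with the same remainder; add a state when all current targets are rejected. Accepting states are where Accept strings end.
a: 0a undefined. 0a->0: ok.
b: 0b undefined. 0b->0: no, b/bab meet in 0. Open state 1: 0b->1.
c: 0c undefined. 0c->0: no, b/cb meet in 1. 0c->1: no, bb/cb meet in 1 with "b" left. Open state 2: 0c->2.
ba: 1a undefined. 1a->0: no, b/bab meet in 1. 1a->1: no, bb/bab meet in 1 with "b" left. 1a->2: ok.
bb: 1b undefined. 1b->0: ok.
bc: 1c undefined. 1c->0: ok.
ca: 2a undefined. 2a->0: no, bba/ca meet in 0. 2a->1: no, b/ca meet in 1. 2a->2: ok.
cb: 2b undefined. 2b->0: no, bba/cb meet in 0. 2b->1: no, b/cb meet in 1. 2b->2: no, cbb/cb meet in 2. Open state 3: 2b->3.
cc: 2c undefined. 2c->0: no, b/caaacb meet in 1. 2c->1: no, bba/caaacb meet in 0. 2c->2: no, cc/ca meet in 2. 2c->3: no, cbb/caaacb meet in 3 with "b" left. Open state 4: 2c->4.
cba: 3a undefined. 3a->0: ok.
cbb: 3b undefined. 3b->0: ok.
cbc: 3c undefined. 3c->0: no, caabcc/ca meet in 2. 3c->1: ok.
cca: 4a undefined. 4a->0: ok.
ccb: 4b undefined. 4b->0: no, bba/caaacb meet in 0. 4b->1: no, b/caaacb meet in 1. 4b->2: ok.
ccc: 4c undefined. 4c->0: ok.
All examples now run through 5 states with every (state, symbol) defined. Accept strings end in {0,1,4}, Reject strings end in {2,3}; accept={0,1,4}.

states=5 start=0 accept={0,1,4} delta: 0a->0 0b->1 0c->2 1a->2 1b->0 1c->0 2a->2 2b->3 2c->4 3a->0 3b->0 3c->1 4a->0 4b->2 4c->0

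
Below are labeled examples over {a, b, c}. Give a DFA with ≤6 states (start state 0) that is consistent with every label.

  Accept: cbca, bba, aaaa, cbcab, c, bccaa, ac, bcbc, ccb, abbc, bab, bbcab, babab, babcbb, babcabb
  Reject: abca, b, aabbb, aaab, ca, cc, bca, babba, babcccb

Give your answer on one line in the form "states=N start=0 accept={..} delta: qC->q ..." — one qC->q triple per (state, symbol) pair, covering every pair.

State merging on the prefix tree: take the shortest (then alphabetical) example prefix whose next move is undefined and point that move at state 0, else 1, else 2, ...; a target is out if some Accept/Reject pair would then sit in one state with the same input left (inseparable). If every existing state is out, open a new one.
a: 0a undefined. 0a->0: ok.
b: 0b undefined. 0b->0: no, bba/b meet in 0. Open state 1: 0b->1.
c: 0c undefined. 0c->0: no, cbca/abca meet in 1 with "ca" left. 0c->1: no, c/b meet in 1. Open state 2: 0c->2.
ba: 1a undefined. 1a->0: no, bba/babba meet in 1 with "ba" left. 1a->1: ok.
bb: 1b undefined. 1b->0: no, babab/b meet in 1. 1b->1: no, bba/b meet in 1. 1b->2: no, bba/ca meet in 2 with "a" left. Open state 3: 1b->3.
bc: 1c undefined. 1c->0: no, aaaa/abca meet in 0. 1c->1: no, bccaa/abca meet in 1. 1c->2: ok.
ca: 2a undefined. 2a->0: no, aaaa/abca meet in 0. 2a->1: ok.
cb: 2b undefined. 2b->0: no, cbca/abca meet in 1. 2b->1: no, cbca/abca meet in 1. 2b->2: no, bcbc/cc meet in 2 with "c" left. 2b->3: ok.
cc: 2c undefined. 2c->0: no, aaaa/cc meet in 0. 2c->1: no, bccaa/abca meet in 1. 2c->2: no, c/cc meet in 2. 2c->3: no, ccb/aabbb meet in 3 with "b" left. Open state 4: 2c->4.
bba: 3a undefined. 3a->0: no, babab/abca meet in 1. 3a->1: no, bba/abca meet in 1. 3a->2: ok.
bbc: 3c undefined. 3c->0: no, cbcab/abca meet in 1. 3c->1: no, cbca/abca meet in 1. 3c->2: no, cbca/abca meet in 1. 3c->3: no, babcabb/aabbb meet in 3 with "b" left. 3c->4: no, bcbc/cc meet in 4. Open state 5: 3c->5.
ccb: 4b undefined. 4b->0: ok.
babb: 3b undefined. 3b->0: no, aaaa/aabbb meet in 0. 3b->1: ok.
bbca: 5a undefined. 5a->0: no, cbcab/abca meet in 1. 5a->1: no, cbca/abca meet in 1. 5a->2: no, babcabb/abca meet in 1. 5a->3: no, cbcab/abca meet in 1. 5a->4: no, cbca/cc meet in 4. 5a->5: ok.
bcca: 4a undefined. 4a->0: ok.
babcb: 5b undefined. 5b->0: no, babcbb/abca meet in 1. 5b->1: no, cbcab/abca meet in 1. 5b->2: ok.
babcc: 5c undefined. 5c->0: no, bab/babcccb meet in 3. 5c->1: no, bab/babcccb meet in 3. 5c->2: no, aaaa/babcccb meet in 0. 5c->3: no, bba/babcccb meet in 2. 5c->4: ok.
babccc: 4c undefined. 4c->0: ok.
All examples now run through 6 states with every (state, symbol) defined. Accept strings end in {0,2,3,5}, Reject strings end in {1,4}; accept={0,2,3,5}.

states=6 start=0 accept={0,2,3,5} delta: 0a->0 0b->1 0c->2 1a->1 1b->3 1c->2 2a->1 2b->3 2c->4 3a->2 3b->1 3c->5 4a->0 4b->0 4c->0 5a->5 5b->2 5c->4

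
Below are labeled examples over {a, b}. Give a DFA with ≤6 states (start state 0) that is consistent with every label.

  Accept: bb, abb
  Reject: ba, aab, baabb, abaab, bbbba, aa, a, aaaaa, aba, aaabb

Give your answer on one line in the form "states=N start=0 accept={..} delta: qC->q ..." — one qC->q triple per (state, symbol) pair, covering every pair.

State merging on the prefix tree: take the shortest (then alphabetical) example prefix whose next move is undefined and point that move at state 0, else 1, else 2, ...; a target is out if some Accept/Reject pair would then sit in one state with the same input left (inseparable). If every existing state is out, open a new one.
a: 0a undefined. 0a->0: no, bb/aaabb meet in 0 with "bb" left. Open state 1: 0a->1.
b: 0b undefined. 0b->0: ok.
aa: 1a undefined. 1a->0: no, bb/aab meet in 0. 1a->1: no, abb/baabb meet in 1 with "bb" left. Open state 2: 1a->2.
ab: 1b undefined. 1b->0: ok.
aaa: 2a undefined. 2a->0: no, bb/aaabb meet in 0. 2a->1: no, bb/aaabb meet in 0. 2a->2: ok.
aab: 2b undefined. 2b->0: no, bb/aab meet in 0. 2b->1: no, bb/baabb meet in 0. 2b->2: ok.
All examples now run through 3 states with every (state, symbol) defined. Accept strings end in {0}, Reject strings end in {1,2}; accept={0}.

states=3 start=0 accept={0} delta: 0a->1 0b->0 1a->2 1b->0 2a->2 2b->2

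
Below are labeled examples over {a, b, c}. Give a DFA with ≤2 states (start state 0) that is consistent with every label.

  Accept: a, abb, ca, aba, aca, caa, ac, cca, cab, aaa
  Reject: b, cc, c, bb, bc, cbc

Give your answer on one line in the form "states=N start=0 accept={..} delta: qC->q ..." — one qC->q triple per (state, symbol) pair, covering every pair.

states=2 start=0 accept={1} delta: 0a->1 0b->0 0c->0 1a->1 1b->1 1c->1

Fold the examples into a partial DFA from state 0: repeatedly fix the first undefined (state, symbol) met by the shortest-then-alphabetical prefix, trying targets in increasing order and rejecting any under which an Accept and a Reject string meet in one state with the same remainder; add a state when all current targets are rejected. Accepting states are where Accept strings end.
a: 0a undefined. 0a->0: no, abb/bb meet in 0 with "bb" left. Open state 1: 0a->1.
b: 0b undefined. 0b->0: ok.
c: 0c undefined. 0c->0: ok.
aa: 1a undefined. 1a->0: no, caa/b meet in 0. 1a->1: ok.
ab: 1b undefined. 1b->0: no, abb/b meet in 0. 1b->1: ok.
ac: 1c undefined. 1c->0: no, ac/b meet in 0. 1c->1: ok.
All examples now run through 2 states with every (state, symbol) defined. Accept strings end in {1}, Reject strings end in {0}; accept={1}.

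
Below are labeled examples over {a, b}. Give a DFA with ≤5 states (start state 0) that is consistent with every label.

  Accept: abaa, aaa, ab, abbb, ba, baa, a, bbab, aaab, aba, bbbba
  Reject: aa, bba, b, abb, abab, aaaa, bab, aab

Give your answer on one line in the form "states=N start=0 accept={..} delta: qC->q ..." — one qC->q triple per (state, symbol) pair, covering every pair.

states=5 start=0 accept={1,3,4} delta: 0a->1 0b->2 1a->0 1b->3 2a->3 2b->4 3a->3 3b->2 4a->2 4b->0

Fold the examples into a partial DFA from state 0: repeatedly fix the first undefined (state, symbol) met by the shortest-then-alphabetical prefix, trying targets in increasing order and rejecting any under which an Accept and a Reject string meet in one state with the same remainder; add a state when all current targets are rejected. Accepting states are where Accept strings end.
a: 0a undefined. 0a->0: no, aaa/aa meet in 0. Open state 1: 0a->1.
b: 0b undefined. 0b->0: no, ab/bab meet in 1 with "b" left. 0b->1: no, ba/aa meet in 1 with "a" left. Open state 2: 0b->2.
aa: 1a undefined. 1a->0: ok.
ab: 1b undefined. 1b->0: no, abaa/aa meet in 0. 1b->1: no, abaa/abb meet in 1. 1b->2: no, ab/b meet in 2. Open state 3: 1b->3.
ba: 2a undefined. 2a->0: no, ba/aa meet in 0. 2a->1: no, ab/bab meet in 3. 2a->2: no, ba/b meet in 2. 2a->3: ok.
bb: 2b undefined. 2b->0: no, aaa/bba meet in 1. 2b->1: no, bbab/b meet in 2. 2b->2: no, ab/bba meet in 3. 2b->3: no, baa/bba meet in 3 with "a" left. Open state 4: 2b->4.
aba: 3a undefined. 3a->0: no, baa/aa meet in 0. 3a->1: no, abaa/aa meet in 0. 3a->2: no, baa/b meet in 2. 3a->3: ok.
abb: 3b undefined. 3b->0: no, abbb/b meet in 2. 3b->1: no, aaa/abb meet in 1. 3b->2: ok.
bba: 4a undefined. 4a->0: no, bbab/b meet in 2. 4a->1: no, aaa/bba meet in 1. 4a->2: ok.
bbb: 4b undefined. 4b->0: ok.
All examples now run through 5 states with every (state, symbol) defined. Accept strings end in {1,3,4}, Reject strings end in {0,2}; accept={1,3,4}.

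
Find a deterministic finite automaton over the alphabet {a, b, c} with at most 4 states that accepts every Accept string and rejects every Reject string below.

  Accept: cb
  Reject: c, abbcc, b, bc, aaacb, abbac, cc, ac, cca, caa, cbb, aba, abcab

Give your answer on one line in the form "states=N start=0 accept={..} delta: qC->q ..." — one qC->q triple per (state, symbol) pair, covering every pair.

Grow the machine one transition at a time. Run the examples from 0; the earliest place one falls off (shortest prefix, ties alphabetical) gets sent to the lowest-numbered state that keeps every Accept/Reject pair distinguishable — a pair clashes when both reach the same state with identical unread suffix — and to a fresh state only if none does.
a: 0a undefined. 0a->0: no, cb/aaacb meet in 0 with "cb" left. Open state 1: 0a->1.
b: 0b undefined. 0b->0: ok.
c: 0c undefined. 0c->0: no, cb/c meet in 0. 0c->1: ok.
aa: 1a undefined. 1a->0: ok.
ab: 1b undefined. 1b->0: no, cb/b meet in 0. 1b->1: no, cb/c meet in 1. Open state 2: 1b->2.
ac: 1c undefined. 1c->0: ok.
aba: 2a undefined. 2a->0: ok.
abb: 2b undefined. 2b->0: ok.
abc: 2c undefined. 2c->0: no, cb/abcab meet in 2. 2c->1: ok.
All examples now run through 3 states with every (state, symbol) defined. Accept strings end in {2}, Reject strings end in {0,1}; accept={2}.

states=3 start=0 accept={2} delta: 0a->1 0b->0 0c->1 1a->0 1b->2 1c->0 2a->0 2b->0 2c->1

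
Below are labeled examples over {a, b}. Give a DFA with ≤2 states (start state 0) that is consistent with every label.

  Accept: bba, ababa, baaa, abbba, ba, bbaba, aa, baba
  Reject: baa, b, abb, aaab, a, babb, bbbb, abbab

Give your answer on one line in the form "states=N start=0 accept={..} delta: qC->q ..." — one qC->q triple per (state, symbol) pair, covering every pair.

states=2 start=0 accept={0} delta: 0a->1 0b->1 1a->0 1b->1

State merging on the prefix tree: take the shortest (then alphabetical) example prefix whose next move is undefined and point that move at state 0, else 1, else 2, ...; a target is out if some Accept/Reject pair would then sit in one state with the same input left (inseparable). If every existing state is out, open a new one.
a: 0a undefined. 0a->0: no, aa/a meet in 0. Open state 1: 0a->1.
b: 0b undefined. 0b->0: no, bba/a meet in 1. 0b->1: ok.
aa: 1a undefined. 1a->0: ok.
ab: 1b undefined. 1b->0: no, bba/baa meet in 1. 1b->1: ok.
All examples now run through 2 states with every (state, symbol) defined. Accept strings end in {0}, Reject strings end in {1}; accept={0}.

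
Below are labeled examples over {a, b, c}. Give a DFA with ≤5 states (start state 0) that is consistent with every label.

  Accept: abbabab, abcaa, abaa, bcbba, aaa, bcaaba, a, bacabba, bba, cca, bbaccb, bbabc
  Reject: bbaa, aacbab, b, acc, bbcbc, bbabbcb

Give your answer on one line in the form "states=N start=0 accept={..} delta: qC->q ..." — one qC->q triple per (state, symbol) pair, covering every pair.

State merging on the prefix tree: take the shortest (then alphabetical) example prefix whose next move is undefined and point that move at state 0, else 1, else 2, ...; a target is out if some Accept/Reject pair would then sit in one state with the same input left (inseparable). If every existing state is out, open a new one.
a: 0a undefined. 0a->0: ok.
b: 0b undefined. 0b->0: no, abbabab/bbaa meet in 0. Open state 1: 0b->1.
c: 0c undefined. 0c->0: no, aaa/acc meet in 0. 0c->1: ok.
ba: 1a undefined. 1a->0: ok.
bb: 1b undefined. 1b->0: no, abbabab/aacbab meet in 1. 1b->1: no, abbabab/aacbab meet in 1. Open state 2: 1b->2.
bc: 1c undefined. 1c->0: no, abcaa/acc meet in 0. 1c->1: ok.
bba: 2a undefined. 2a->0: no, abbabab/aacbab meet in 1. 2a->1: no, abbabab/aacbab meet in 2. 2a->2: no, bacabba/bbaa meet in 2. Open state 3: 2a->3.
bbc: 2c undefined. 2c->0: ok.
bbaa: 3a undefined. 3a->0: no, abcaa/bbaa meet in 0. 3a->1: ok.
bbab: 3b undefined. 3b->0: no, abbabab/bbaa meet in 1. 3b->1: no, abbabab/bbaa meet in 1. 3b->2: no, abbabab/aacbab meet in 2. 3b->3: no, bacabba/aacbab meet in 3. Open state 4: 3b->4.
bbac: 3c undefined. 3c->0: ok.
bcbb: 2b undefined. 2b->0: ok.
bbabb: 4b undefined. 4b->0: no, bbaccb/bbabbcb meet in 2. 4b->1: no, bbaccb/bbabbcb meet in 2. 4b->2: ok.
bbabc: 4c undefined. 4c->0: ok.
abbaba: 4a undefined. 4a->0: no, abbabab/bbaa meet in 1. 4a->1: ok.
All examples now run through 5 states with every (state, symbol) defined. Accept strings end in {0,2,3}, Reject strings end in {1,4}; accept={0,2,3}.

states=5 start=0 accept={0,2,3} delta: 0a->0 0b->1 0c->1 1a->0 1b->2 1c->1 2a->3 2b->0 2c->0 3a->1 3b->4 3c->0 4a->1 4b->2 4c->0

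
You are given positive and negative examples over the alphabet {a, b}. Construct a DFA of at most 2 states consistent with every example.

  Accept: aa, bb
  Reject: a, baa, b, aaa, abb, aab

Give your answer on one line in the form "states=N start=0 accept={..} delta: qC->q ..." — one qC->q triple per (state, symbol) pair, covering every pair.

State merging on the prefix tree: take the shortest (then alphabetical) example prefix whose next move is undefined and point that move at state 0, else 1, else 2, ...; a target is out if some Accept/Reject pair would then sit in one state with the same input left (inseparable). If every existing state is out, open a new one.
a: 0a undefined. 0a->0: no, aa/a meet in 0. Open state 1: 0a->1.
b: 0b undefined. 0b->0: no, aa/baa meet in 1 with "a" left. 0b->1: ok.
aa: 1a undefined. 1a->0: ok.
ab: 1b undefined. 1b->0: ok.
All examples now run through 2 states with every (state, symbol) defined. Accept strings end in {0}, Reject strings end in {1}; accept={0}.

states=2 start=0 accept={0} delta: 0a->1 0b->1 1a->0 1b->0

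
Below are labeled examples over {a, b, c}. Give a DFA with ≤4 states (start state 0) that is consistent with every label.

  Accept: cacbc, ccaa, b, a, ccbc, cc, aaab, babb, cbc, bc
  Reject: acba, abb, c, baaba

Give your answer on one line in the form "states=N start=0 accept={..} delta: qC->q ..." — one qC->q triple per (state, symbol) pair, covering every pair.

states=4 start=0 accept={0,1} delta: 0a->0 0b->1 0c->2 1a->1 1b->3 1c->0 2a->0 2b->3 2c->0 3a->2 3b->0 3c->0

Fold the examples into a partial DFA from state 0: repeatedly fix the first undefined (state, symbol) met by the shortest-then-alphabetical prefix, trying targets in increasing order and rejecting any under which an Accept and a Reject string meet in one state with the same remainder; add a state when all current targets are rejected. Accepting states are where Accept strings end.
a: 0a undefined. 0a->0: ok.
b: 0b undefined. 0b->0: no, b/abb meet in 0. Open state 1: 0b->1.
c: 0c undefined. 0c->0: no, ccaa/c meet in 0. 0c->1: no, b/c meet in 1. Open state 2: 0c->2.
ba: 1a undefined. 1a->0: no, a/baaba meet in 0. 1a->1: ok.
bc: 1c undefined. 1c->0: ok.
ca: 2a undefined. 2a->0: ok.
cb: 2b undefined. 2b->0: no, cacbc/c meet in 2. 2b->1: no, b/acba meet in 1. 2b->2: no, a/acba meet in 0. Open state 3: 2b->3.
cc: 2c undefined. 2c->0: ok.
abb: 1b undefined. 1b->0: no, ccaa/abb meet in 0. 1b->1: no, b/abb meet in 1. 1b->2: no, ccaa/baaba meet in 0. 1b->3: ok.
cbc: 3c undefined. 3c->0: ok.
acba: 3a undefined. 3a->0: no, cacbc/acba meet in 0. 3a->1: no, b/acba meet in 1. 3a->2: ok.
babb: 3b undefined. 3b->0: ok.
All examples now run through 4 states with every (state, symbol) defined. Accept strings end in {0,1}, Reject strings end in {2,3}; accept={0,1}.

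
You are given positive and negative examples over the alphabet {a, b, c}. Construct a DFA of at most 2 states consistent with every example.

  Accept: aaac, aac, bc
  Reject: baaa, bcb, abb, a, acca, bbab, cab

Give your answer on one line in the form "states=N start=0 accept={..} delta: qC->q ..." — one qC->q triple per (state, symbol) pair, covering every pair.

Fold the examples into a partial DFA from state 0: repeatedly fix the first undefined (state, symbol) met by the shortest-then-alphabetical prefix, trying targets in increasing order and rejecting any under which an Accept and a Reject string meet in one state with the same remainder; add a state when all current targets are rejected. Accepting states are where Accept strings end.
a: 0a undefined. 0a->0: ok.
b: 0b undefined. 0b->0: ok.
c: 0c undefined. 0c->0: no, aaac/baaa meet in 0. Open state 1: 0c->1.
ca: 1a undefined. 1a->0: ok.
acc: 1c undefined. 1c->0: ok.
bcb: 1b undefined. 1b->0: ok.
All examples now run through 2 states with every (state, symbol) defined. Accept strings end in {1}, Reject strings end in {0}; accept={1}.

states=2 start=0 accept={1} delta: 0a->0 0b->0 0c->1 1a->0 1b->0 1c->0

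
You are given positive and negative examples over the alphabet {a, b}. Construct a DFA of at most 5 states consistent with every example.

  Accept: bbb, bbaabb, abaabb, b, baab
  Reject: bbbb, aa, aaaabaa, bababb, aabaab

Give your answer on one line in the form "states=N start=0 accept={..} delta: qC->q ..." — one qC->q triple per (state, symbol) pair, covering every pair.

Fold the examples into a partial DFA from state 0: repeatedly fix the first undefined (state, symbol) met by the shortest-then-alphabetical prefix, trying targets in increasing order and rejecting any under which an Accept and a Reject string meet in one state with the same remainder; add a state when all current targets are rejected. Accepting states are where Accept strings end.
a: 0a undefined. 0a->0: no, baab/aabaab meet in 0 with "baab" left. Open state 1: 0a->1.
b: 0b undefined. 0b->0: no, bbb/bbbb meet in 0. 0b->1: ok.
aa: 1a undefined. 1a->0: no, b/aaaabaa meet in 1. 1a->1: no, b/aa meet in 1. Open state 2: 1a->2.
ab: 1b undefined. 1b->0: ok.
aaa: 2a undefined. 2a->0: ok.
aab: 2b undefined. 2b->0: no, bbb/bababb meet in 1. 2b->1: no, bbb/aabaab meet in 1. 2b->2: no, bbaabb/aa meet in 2. Open state 3: 2b->3.
aaba: 3a undefined. 3a->0: ok.
abaabb: 3b undefined. 3b->0: no, bbaabb/bbbb meet in 0. 3b->1: ok.
All examples now run through 4 states with every (state, symbol) defined. Accept strings end in {1}, Reject strings end in {0,2}; accept={1}.

states=4 start=0 accept={1} delta: 0a->1 0b->1 1a->2 1b->0 2a->0 2b->3 3a->0 3b->1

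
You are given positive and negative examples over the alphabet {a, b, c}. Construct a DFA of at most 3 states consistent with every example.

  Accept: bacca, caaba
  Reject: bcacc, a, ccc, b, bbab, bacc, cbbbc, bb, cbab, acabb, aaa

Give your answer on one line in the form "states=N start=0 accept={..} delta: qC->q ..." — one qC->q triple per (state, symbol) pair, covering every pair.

Fold the examples into a partial DFA from state 0: repeatedly fix the first undefined (state, symbol) met by the shortest-then-alphabetical prefix, trying targets in increasing order and rejecting any under which an Accept and a Reject string meet in one state with the same remainder; add a state when all current targets are rejected. Accepting states are where Accept strings end.
a: 0a undefined. 0a->0: ok.
b: 0b undefined. 0b->0: ok.
c: 0c undefined. 0c->0: no, bacca/bcacc meet in 0. Open state 1: 0c->1.
ca: 1a undefined. 1a->0: no, caaba/a meet in 0. 1a->1: ok.
cb: 1b undefined. 1b->0: no, caaba/a meet in 0. 1b->1: no, caaba/cbab meet in 1. Open state 2: 1b->2.
cc: 1c undefined. 1c->0: no, bacca/a meet in 0. 1c->1: no, bacca/bcacc meet in 1. 1c->2: ok.
cba: 2a undefined. 2a->0: no, bacca/a meet in 0. 2a->1: ok.
cbb: 2b undefined. 2b->0: no, bacca/cbbbc meet in 1. 2b->1: no, bacca/acabb meet in 1. 2b->2: ok.
ccc: 2c undefined. 2c->0: ok.
All examples now run through 3 states with every (state, symbol) defined. Accept strings end in {1}, Reject strings end in {0,2}; accept={1}.

states=3 start=0 accept={1} delta: 0a->0 0b->0 0c->1 1a->1 1b->2 1c->2 2a->1 2b->2 2c->0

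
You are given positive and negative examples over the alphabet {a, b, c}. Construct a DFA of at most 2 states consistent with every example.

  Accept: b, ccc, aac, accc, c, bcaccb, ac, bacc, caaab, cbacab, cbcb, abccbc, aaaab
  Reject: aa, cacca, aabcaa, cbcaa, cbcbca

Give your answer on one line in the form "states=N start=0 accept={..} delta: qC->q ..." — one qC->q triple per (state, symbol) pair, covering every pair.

Grow the machine one transition at a time. Run the examples from 0; the earliest place one falls off (shortest prefix, ties alphabetical) gets sent to the lowest-numbered state that keeps every Accept/Reject pair distinguishable — a pair clashes when both reach the same state with identical unread suffix — and to a fresh state only if none does.
a: 0a undefined. 0a->0: ok.
b: 0b undefined. 0b->0: no, b/aa meet in 0. Open state 1: 0b->1.
c: 0c undefined. 0c->0: no, ccc/aa meet in 0. 0c->1: ok.
ba: 1a undefined. 1a->0: ok.
bc: 1c undefined. 1c->0: no, bacc/aa meet in 0. 1c->1: ok.
cb: 1b undefined. 1b->0: no, bcaccb/aa meet in 0. 1b->1: ok.
All examples now run through 2 states with every (state, symbol) defined. Accept strings end in {1}, Reject strings end in {0}; accept={1}.

states=2 start=0 accept={1} delta: 0a->0 0b->1 0c->1 1a->0 1b->1 1c->1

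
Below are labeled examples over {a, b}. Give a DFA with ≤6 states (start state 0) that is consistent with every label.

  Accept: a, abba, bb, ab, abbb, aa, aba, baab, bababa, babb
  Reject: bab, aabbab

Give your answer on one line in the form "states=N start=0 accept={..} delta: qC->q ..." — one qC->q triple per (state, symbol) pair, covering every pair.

Fold the examples into a partial DFA from state 0: repeatedly fix the first undefined (state, symbol) met by the shortest-then-alphabetical prefix, trying targets in increasing order and rejecting any under which an Accept and a Reject string meet in one state with the same remainder; add a state when all current targets are rejected. Accepting states are where Accept strings end.
a: 0a undefined. 0a->0: ok.
b: 0b undefined. 0b->0: no, a/bab meet in 0. Open state 1: 0b->1.
ba: 1a undefined. 1a->0: no, ab/bab meet in 1. 1a->1: no, bb/bab meet in 1 with "b" left. Open state 2: 1a->2.
bb: 1b undefined. 1b->0: no, ab/aabbab meet in 1. 1b->1: ok.
baa: 2a undefined. 2a->0: ok.
bab: 2b undefined. 2b->0: no, a/bab meet in 0. 2b->1: no, bb/bab meet in 1. 2b->2: no, abba/bab meet in 2. Open state 3: 2b->3.
baba: 3a undefined. 3a->0: ok.
babb: 3b undefined. 3b->0: ok.
All examples now run through 4 states with every (state, symbol) defined. Accept strings end in {0,1,2}, Reject strings end in {3}; accept={0,1,2}.

states=4 start=0 accept={0,1,2} delta: 0a->0 0b->1 1a->2 1b->1 2a->0 2b->3 3a->0 3b->0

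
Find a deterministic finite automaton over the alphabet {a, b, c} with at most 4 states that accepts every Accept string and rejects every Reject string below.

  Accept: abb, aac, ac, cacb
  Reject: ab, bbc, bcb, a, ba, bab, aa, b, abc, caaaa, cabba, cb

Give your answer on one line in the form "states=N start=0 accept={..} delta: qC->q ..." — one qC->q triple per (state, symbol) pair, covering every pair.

states=4 start=0 accept={2} delta: 0a->0 0b->1 0c->2 1a->0 1b->2 1c->0 2a->3 2b->0 2c->0 3a->0 3b->0 3c->1

Grow the machine one transition at a time. Run the examples from 0; the earliest place one falls off (shortest prefix, ties alphabetical) gets sent to the lowest-numbered state that keeps every Accept/Reject pair distinguishable — a pair clashes when both reach the same state with identical unread suffix — and to a fresh state only if none does.
a: 0a undefined. 0a->0: ok.
b: 0b undefined. 0b->0: no, abb/ab meet in 0. Open state 1: 0b->1.
c: 0c undefined. 0c->0: no, aac/a meet in 0. 0c->1: no, abb/cb meet in 1 with "b" left. Open state 2: 0c->2.
ba: 1a undefined. 1a->0: ok.
bb: 1b undefined. 1b->0: no, abb/a meet in 0. 1b->1: no, abb/ab meet in 1. 1b->2: ok.
bc: 1c undefined. 1c->0: ok.
ca: 2a undefined. 2a->0: no, cacb/cb meet in 2 with "b" left. 2a->1: no, cacb/ab meet in 1. 2a->2: no, abb/caaaa meet in 2. Open state 3: 2a->3.
cb: 2b undefined. 2b->0: ok.
bbc: 2c undefined. 2c->0: ok.
caa: 3a undefined. 3a->0: ok.
cab: 3b undefined. 3b->0: ok.
cac: 3c undefined. 3c->0: no, cacb/ab meet in 1. 3c->1: ok.
All examples now run through 4 states with every (state, symbol) defined. Accept strings end in {2}, Reject strings end in {0,1}; accept={2}.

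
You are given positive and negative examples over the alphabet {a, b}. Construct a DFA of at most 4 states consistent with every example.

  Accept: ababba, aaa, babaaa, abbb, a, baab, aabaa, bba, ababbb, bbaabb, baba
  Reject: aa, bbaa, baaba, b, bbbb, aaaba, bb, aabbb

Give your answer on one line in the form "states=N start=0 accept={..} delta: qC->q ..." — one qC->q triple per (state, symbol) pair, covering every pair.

states=4 start=0 accept={1,3} delta: 0a->1 0b->0 1a->2 1b->2 2a->3 2b->3 3a->0 3b->1

Grow the machine one transition at a time. Run the examples from 0; the earliest place one falls off (shortest prefix, ties alphabetical) gets sent to the lowest-numbered state that keeps every Accept/Reject pair distinguishable — a pair clashes when both reach the same state with identical unread suffix — and to a fresh state only if none does.
a: 0a undefined. 0a->0: no, aaa/aa meet in 0. Open state 1: 0a->1.
b: 0b undefined. 0b->0: ok.
aa: 1a undefined. 1a->0: no, aaa/baaba meet in 1. 1a->1: no, aaa/aa meet in 1. Open state 2: 1a->2.
ab: 1b undefined. 1b->0: no, abbb/b meet in 0. 1b->1: no, ababbb/aabbb meet in 2 with "bbb" left. 1b->2: ok.
aaa: 2a undefined. 2a->0: no, ababba/aaaba meet in 1. 2a->1: no, ababba/baaba meet in 2 with "ba" left. 2a->2: no, aaa/aa meet in 2. Open state 3: 2a->3.
aab: 2b undefined. 2b->0: no, abbb/b meet in 0. 2b->1: no, abbb/aa meet in 2. 2b->2: no, aaa/baaba meet in 3. 2b->3: ok.
aaab: 3b undefined. 3b->0: no, ababba/aaaba meet in 1. 3b->1: ok.
aaba: 3a undefined. 3a->0: ok.
All examples now run through 4 states with every (state, symbol) defined. Accept strings end in {1,3}, Reject strings end in {0,2}; accept={1,3}.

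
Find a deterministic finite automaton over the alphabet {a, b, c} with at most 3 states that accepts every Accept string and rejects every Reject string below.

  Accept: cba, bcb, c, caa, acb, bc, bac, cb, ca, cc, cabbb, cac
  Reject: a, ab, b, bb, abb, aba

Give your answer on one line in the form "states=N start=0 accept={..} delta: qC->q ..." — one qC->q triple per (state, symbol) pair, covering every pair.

states=2 start=0 accept={1} delta: 0a->0 0b->0 0c->1 1a->1 1b->1 1c->1

State merging on the prefix tree: take the shortest (then alphabetical) example prefix whose next move is undefined and point that move at state 0, else 1, else 2, ...; a target is out if some Accept/Reject pair would then sit in one state with the same input left (inseparable). If every existing state is out, open a new one.
a: 0a undefined. 0a->0: ok.
b: 0b undefined. 0b->0: ok.
c: 0c undefined. 0c->0: no, cba/a meet in 0. Open state 1: 0c->1.
ca: 1a undefined. 1a->0: no, caa/a meet in 0. 1a->1: ok.
cb: 1b undefined. 1b->0: no, cba/a meet in 0. 1b->1: ok.
cc: 1c undefined. 1c->0: no, cc/a meet in 0. 1c->1: ok.
All examples now run through 2 states with every (state, symbol) defined. Accept strings end in {1}, Reject strings end in {0}; accept={1}.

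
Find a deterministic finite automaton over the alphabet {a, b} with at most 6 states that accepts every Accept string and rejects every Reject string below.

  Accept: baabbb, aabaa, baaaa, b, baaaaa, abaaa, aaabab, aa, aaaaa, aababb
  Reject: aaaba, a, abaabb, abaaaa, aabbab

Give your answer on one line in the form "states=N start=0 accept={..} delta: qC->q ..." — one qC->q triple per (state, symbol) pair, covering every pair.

State merging on the prefix tree: take the shortest (then alphabetical) example prefix whose next move is undefined and point that move at state 0, else 1, else 2, ...; a target is out if some Accept/Reject pair would then sit in one state with the same input left (inseparable). If every existing state is out, open a new one.
a: 0a undefined. 0a->0: no, baaaa/abaaaa meet in 0 with "baaaa" left. Open state 1: 0a->1.
b: 0b undefined. 0b->0: ok.
aa: 1a undefined. 1a->0: no, baaaaa/a meet in 1. 1a->1: no, baaaa/a meet in 1. Open state 2: 1a->2.
ab: 1b undefined. 1b->0: no, baaaa/abaaaa meet in 2 with "aa" left. 1b->1: no, baaaaa/abaaaa meet in 2 with "aaa" left. 1b->2: ok.
aaa: 2a undefined. 2a->0: no, baaaa/aaaba meet in 1. 2a->1: no, baaaa/abaaaa meet in 2. 2a->2: no, baaaa/abaaaa meet in 2. Open state 3: 2a->3.
aab: 2b undefined. 2b->0: no, aabaa/aabbab meet in 2. 2b->1: no, baabbb/a meet in 1. 2b->2: ok.
aaaa: 3a undefined. 3a->0: no, baabbb/abaaaa meet in 2. 3a->1: no, baabbb/abaabb meet in 2. 3a->2: no, baabbb/abaabb meet in 2. 3a->3: no, aabaa/abaaaa meet in 3. Open state 4: 3a->4.
aaab: 3b undefined. 3b->0: no, b/aabbab meet in 0. 3b->1: no, baabbb/aaaba meet in 2. 3b->2: no, baabbb/aabbab meet in 2. 3b->3: no, aabaa/aaaba meet in 4. 3b->4: no, aabaa/aabbab meet in 4. Open state 5: 3b->5.
aaaaa: 4a undefined. 4a->0: ok.
aaaba: 5a undefined. 5a->0: no, b/aaaba meet in 0. 5a->1: ok.
abaab: 4b undefined. 4b->0: no, b/abaabb meet in 0. 4b->1: no, baabbb/abaabb meet in 2. 4b->2: no, baabbb/abaabb meet in 2. 4b->3: ok.
aababb: 5b undefined. 5b->0: ok.
All examples now run through 6 states with every (state, symbol) defined. Accept strings end in {0,2,4}, Reject strings end in {1,5}; accept={0,2,4}.

states=6 start=0 accept={0,2,4} delta: 0a->1 0b->0 1a->2 1b->2 2a->3 2b->2 3a->4 3b->5 4a->0 4b->3 5a->1 5b->0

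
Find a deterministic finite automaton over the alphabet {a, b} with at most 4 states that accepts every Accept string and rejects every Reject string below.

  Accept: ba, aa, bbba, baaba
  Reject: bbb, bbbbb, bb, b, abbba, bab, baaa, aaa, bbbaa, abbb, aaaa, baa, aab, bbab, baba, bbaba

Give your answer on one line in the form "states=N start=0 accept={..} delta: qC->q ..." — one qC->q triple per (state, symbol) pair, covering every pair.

Fold the examples into a partial DFA from state 0: repeatedly fix the first undefined (state, symbol) met by the shortest-then-alphabetical prefix, trying targets in increasing order and rejecting any under which an Accept and a Reject string meet in one state with the same remainder; add a state when all current targets are rejected. Accepting states are where Accept strings end.
a: 0a undefined. 0a->0: no, aa/aaa meet in 0. Open state 1: 0a->1.
b: 0b undefined. 0b->0: no, aa/bbbaa meet in 1 with "a" left. 0b->1: ok.
aa: 1a undefined. 1a->0: no, ba/baaa meet in 0. 1a->1: no, ba/b meet in 1. Open state 2: 1a->2.
ab: 1b undefined. 1b->0: ok.
aaa: 2a undefined. 2a->0: ok.
aab: 2b undefined. 2b->0: ok.
All examples now run through 3 states with every (state, symbol) defined. Accept strings end in {2}, Reject strings end in {0,1}; accept={2}.

states=3 start=0 accept={2} delta: 0a->1 0b->1 1a->2 1b->0 2a->0 2b->0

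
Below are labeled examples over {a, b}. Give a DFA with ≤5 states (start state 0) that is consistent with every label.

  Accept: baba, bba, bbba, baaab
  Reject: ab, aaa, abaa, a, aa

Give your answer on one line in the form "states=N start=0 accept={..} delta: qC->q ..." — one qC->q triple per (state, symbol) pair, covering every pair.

Grow the machine one transition at a time. Run the examples from 0; the earliest place one falls off (shortest prefix, ties alphabetical) gets sent to the lowest-numbered state that keeps every Accept/Reject pair distinguishable — a pair clashes when both reach the same state with identical unread suffix — and to a fresh state only if none does.
a: 0a undefined. 0a->0: ok.
b: 0b undefined. 0b->0: no, baba/ab meet in 0. Open state 1: 0b->1.
ba: 1a undefined. 1a->0: no, baba/aaa meet in 0. 1a->1: ok.
bb: 1b undefined. 1b->0: no, baba/aaa meet in 0. 1b->1: no, baba/ab meet in 1. Open state 2: 1b->2.
bba: 2a undefined. 2a->0: no, baba/aaa meet in 0. 2a->1: no, baba/ab meet in 1. 2a->2: ok.
bbb: 2b undefined. 2b->0: no, bbba/aaa meet in 0. 2b->1: no, bbba/ab meet in 1. 2b->2: ok.
All examples now run through 3 states with every (state, symbol) defined. Accept strings end in {2}, Reject strings end in {0,1}; accept={2}.

states=3 start=0 accept={2} delta: 0a->0 0b->1 1a->1 1b->2 2a->2 2b->2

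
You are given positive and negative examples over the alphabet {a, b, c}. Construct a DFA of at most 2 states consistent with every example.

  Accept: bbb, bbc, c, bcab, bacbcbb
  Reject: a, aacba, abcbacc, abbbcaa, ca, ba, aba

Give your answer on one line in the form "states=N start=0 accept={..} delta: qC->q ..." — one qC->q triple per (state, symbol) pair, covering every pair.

states=2 start=0 accept={1} delta: 0a->0 0b->1 0c->1 1a->0 1b->0 1c->0

Fold the examples into a partial DFA from state 0: repeatedly fix the first undefined (state, symbol) met by the shortest-then-alphabetical prefix, trying targets in increasing order and rejecting any under which an Accept and a Reject string meet in one state with the same remainder; add a state when all current targets are rejected. Accepting states are where Accept strings end.
a: 0a undefined. 0a->0: ok.
b: 0b undefined. 0b->0: no, bbb/a meet in 0. Open state 1: 0b->1.
c: 0c undefined. 0c->0: no, c/a meet in 0. 0c->1: ok.
ba: 1a undefined. 1a->0: ok.
bb: 1b undefined. 1b->0: ok.
bc: 1c undefined. 1c->0: ok.
All examples now run through 2 states with every (state, symbol) defined. Accept strings end in {1}, Reject strings end in {0}; accept={1}.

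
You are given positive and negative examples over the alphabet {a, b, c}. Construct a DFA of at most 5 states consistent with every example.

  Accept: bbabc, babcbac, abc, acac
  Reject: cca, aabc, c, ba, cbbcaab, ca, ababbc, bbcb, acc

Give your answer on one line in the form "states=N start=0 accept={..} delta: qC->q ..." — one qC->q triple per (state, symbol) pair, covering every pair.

states=3 start=0 accept={2} delta: 0a->1 0b->0 0c->0 1a->0 1b->1 1c->2 2a->1 2b->0 2c->0

Fold the examples into a partial DFA from state 0: repeatedly fix the first undefined (state, symbol) met by the shortest-then-alphabetical prefix, trying targets in increasing order and rejecting any under which an Accept and a Reject string meet in one state with the same remainder; add a state when all current targets are rejected. Accepting states are where Accept strings end.
a: 0a undefined. 0a->0: no, abc/aabc meet in 0 with "bc" left. Open state 1: 0a->1.
b: 0b undefined. 0b->0: ok.
c: 0c undefined. 0c->0: ok.
aa: 1a undefined. 1a->0: ok.
ab: 1b undefined. 1b->0: no, bbabc/aabc meet in 0. 1b->1: ok.
ac: 1c undefined. 1c->0: no, bbabc/aabc meet in 0. 1c->1: no, bbabc/cca meet in 1. Open state 2: 1c->2.
aca: 2a undefined. 2a->0: no, acac/aabc meet in 0. 2a->1: ok.
acc: 2c undefined. 2c->0: ok.
babcb: 2b undefined. 2b->0: ok.
All examples now run through 3 states with every (state, symbol) defined. Accept strings end in {2}, Reject strings end in {0,1}; accept={2}.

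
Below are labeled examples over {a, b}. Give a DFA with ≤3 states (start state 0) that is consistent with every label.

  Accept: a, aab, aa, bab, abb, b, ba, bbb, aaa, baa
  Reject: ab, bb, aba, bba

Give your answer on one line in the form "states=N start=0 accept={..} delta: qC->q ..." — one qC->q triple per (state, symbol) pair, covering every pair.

states=3 start=0 accept={0,1} delta: 0a->1 0b->1 1a->0 1b->2 2a->2 2b->0

Grow the machine one transition at a time. Run the examples from 0; the earliest place one falls off (shortest prefix, ties alphabetical) gets sent to the lowest-numbered state that keeps every Accept/Reject pair distinguishable — a pair clashes when both reach the same state with identical unread suffix — and to a fresh state only if none does.
a: 0a undefined. 0a->0: no, aab/ab meet in 0 with "b" left. Open state 1: 0a->1.
b: 0b undefined. 0b->0: no, a/bba meet in 1. 0b->1: ok.
aa: 1a undefined. 1a->0: ok.
ab: 1b undefined. 1b->0: no, a/aba meet in 1. 1b->1: no, a/ab meet in 1. Open state 2: 1b->2.
aba: 2a undefined. 2a->0: no, aa/aba meet in 0. 2a->1: no, a/aba meet in 1. 2a->2: ok.
abb: 2b undefined. 2b->0: ok.
All examples now run through 3 states with every (state, symbol) defined. Accept strings end in {0,1}, Reject strings end in {2}; accept={0,1}.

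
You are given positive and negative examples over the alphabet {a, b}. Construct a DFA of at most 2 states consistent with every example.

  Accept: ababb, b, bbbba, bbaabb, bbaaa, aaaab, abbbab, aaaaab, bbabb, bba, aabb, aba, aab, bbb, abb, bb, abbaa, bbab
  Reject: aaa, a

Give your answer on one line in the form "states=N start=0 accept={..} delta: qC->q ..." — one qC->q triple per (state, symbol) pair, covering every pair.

states=2 start=0 accept={1} delta: 0a->0 0b->1 1a->1 1b->1

Fold the examples into a partial DFA from state 0: repeatedly fix the first undefined (state, symbol) met by the shortest-then-alphabetical prefix, trying targets in increasing order and rejecting any under which an Accept and a Reject string meet in one state with the same remainder; add a state when all current targets are rejected. Accepting states are where Accept strings end.
a: 0a undefined. 0a->0: ok.
b: 0b undefined. 0b->0: no, ababb/aaa meet in 0. Open state 1: 0b->1.
bb: 1b undefined. 1b->0: no, bbbba/aaa meet in 0. 1b->1: ok.
aba: 1a undefined. 1a->0: no, bbbba/aaa meet in 0. 1a->1: ok.
All examples now run through 2 states with every (state, symbol) defined. Accept strings end in {1}, Reject strings end in {0}; accept={1}.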